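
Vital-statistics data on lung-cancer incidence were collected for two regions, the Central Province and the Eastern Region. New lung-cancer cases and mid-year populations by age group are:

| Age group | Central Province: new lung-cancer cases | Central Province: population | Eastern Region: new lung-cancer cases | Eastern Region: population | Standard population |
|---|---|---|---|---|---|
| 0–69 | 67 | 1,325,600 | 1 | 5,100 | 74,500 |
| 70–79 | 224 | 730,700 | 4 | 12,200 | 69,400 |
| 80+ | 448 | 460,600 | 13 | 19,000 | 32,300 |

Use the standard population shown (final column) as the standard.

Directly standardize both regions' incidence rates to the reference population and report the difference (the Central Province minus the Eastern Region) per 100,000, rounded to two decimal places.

-1.71

Age-specific rates per 100,000 for the Central Province: 5.05, 30.66, 97.26.
For the Eastern Region: 19.61, 32.79, 68.42.
Standard total = 176,200; weights = 0.4228, 0.3939, 0.1833.
The Central Province: 0.4228×5.05 + 0.3939×30.66 + 0.1833×97.26 = 32.0413 per 100,000.
The Eastern Region: 0.4228×19.61 + 0.3939×32.79 + 0.1833×68.42 = 33.7468 per 100,000.
Difference = 32.0413 − 33.7468 = -1.7055.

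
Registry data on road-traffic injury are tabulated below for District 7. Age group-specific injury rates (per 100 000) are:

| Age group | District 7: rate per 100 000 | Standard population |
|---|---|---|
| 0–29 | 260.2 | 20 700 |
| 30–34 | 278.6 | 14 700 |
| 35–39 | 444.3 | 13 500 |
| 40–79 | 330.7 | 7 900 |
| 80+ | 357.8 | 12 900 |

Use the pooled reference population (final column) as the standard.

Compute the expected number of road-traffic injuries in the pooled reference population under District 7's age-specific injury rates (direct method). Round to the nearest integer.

Expected road-traffic injuries = Σ (standard pop × age-specific rate ÷ 100 000)
= 20 700×260.2/100 000 + 14 700×278.6/100 000 + 13 500×444.3/100 000 + 7 900×330.7/100 000 + 12 900×357.8/100 000
= 53.86 + 40.95 + 59.98 + 26.13 + 46.16 = 227.08.

227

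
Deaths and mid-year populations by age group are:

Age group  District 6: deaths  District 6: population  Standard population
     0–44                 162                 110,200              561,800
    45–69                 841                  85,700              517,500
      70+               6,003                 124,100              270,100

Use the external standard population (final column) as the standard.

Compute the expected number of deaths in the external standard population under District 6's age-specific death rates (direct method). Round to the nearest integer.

18970

Age-specific rates per 100,000 for District 6: 147.01, 981.33, 4837.23.
Expected deaths = Σ (standard pop × age-specific rate ÷ 100,000)
= 561,800×147.01/100,000 + 517,500×981.33/100,000 + 270,100×4837.23/100,000
= 825.88 + 5078.38 + 13065.35 = 18969.61.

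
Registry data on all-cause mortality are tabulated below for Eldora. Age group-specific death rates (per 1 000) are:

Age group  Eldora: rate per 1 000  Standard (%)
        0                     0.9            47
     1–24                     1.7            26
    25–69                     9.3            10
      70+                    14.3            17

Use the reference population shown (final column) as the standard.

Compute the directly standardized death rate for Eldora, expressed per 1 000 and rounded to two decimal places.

Standard weights: 0.47, 0.26, 0.10, 0.17.
Standardized rate: 0.4700×0.9 + 0.2600×1.7 + 0.1000×9.3 + 0.1700×14.3 = 4.2260 per 1 000.

4.23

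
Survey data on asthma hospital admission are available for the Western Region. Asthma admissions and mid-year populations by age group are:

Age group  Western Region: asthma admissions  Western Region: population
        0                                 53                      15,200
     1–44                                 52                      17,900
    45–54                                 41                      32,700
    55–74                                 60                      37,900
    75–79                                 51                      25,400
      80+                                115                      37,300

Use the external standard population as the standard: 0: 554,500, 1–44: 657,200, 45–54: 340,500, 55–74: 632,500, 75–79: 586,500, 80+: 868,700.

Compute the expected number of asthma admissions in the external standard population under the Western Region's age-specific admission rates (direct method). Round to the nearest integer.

Age-specific rates per 10,000 for the Western Region: 34.87, 29.05, 12.54, 15.83, 20.08, 30.83.
Expected asthma admissions = Σ (standard pop × age-specific rate ÷ 10,000)
= 554,500×34.87/10,000 + 657,200×29.05/10,000 + 340,500×12.54/10,000 + 632,500×15.83/10,000 + 586,500×20.08/10,000 + 868,700×30.83/10,000
= 1933.45 + 1909.18 + 426.93 + 1001.32 + 1177.62 + 2678.30 = 9126.80.

9127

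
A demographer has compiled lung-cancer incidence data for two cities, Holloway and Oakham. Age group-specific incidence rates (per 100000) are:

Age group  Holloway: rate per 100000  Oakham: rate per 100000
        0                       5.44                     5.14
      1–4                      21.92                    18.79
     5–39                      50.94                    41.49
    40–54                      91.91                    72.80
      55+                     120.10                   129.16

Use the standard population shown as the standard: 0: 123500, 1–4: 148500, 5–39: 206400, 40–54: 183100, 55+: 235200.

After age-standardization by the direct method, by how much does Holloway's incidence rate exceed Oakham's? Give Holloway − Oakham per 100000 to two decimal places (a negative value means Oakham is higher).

Standard total = 896700; weights = 0.1377, 0.1656, 0.2302, 0.2042, 0.2623.
Holloway: 0.1377×5.44 + 0.1656×21.92 + 0.2302×50.94 + 0.2042×91.91 + 0.2623×120.10 = 66.3736 per 100000.
Oakham: 0.1377×5.14 + 0.1656×18.79 + 0.2302×41.49 + 0.2042×72.80 + 0.2623×129.16 = 62.1130 per 100000.
Difference = 66.3736 − 62.1130 = 4.2606.

4.26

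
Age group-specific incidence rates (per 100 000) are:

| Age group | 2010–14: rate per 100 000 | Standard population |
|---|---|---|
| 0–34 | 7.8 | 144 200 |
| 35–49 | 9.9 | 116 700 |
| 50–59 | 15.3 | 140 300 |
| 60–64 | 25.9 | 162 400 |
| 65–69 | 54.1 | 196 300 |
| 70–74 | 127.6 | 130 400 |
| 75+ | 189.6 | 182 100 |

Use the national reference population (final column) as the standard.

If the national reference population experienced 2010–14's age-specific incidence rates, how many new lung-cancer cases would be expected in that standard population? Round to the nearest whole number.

Expected new lung-cancer cases = Σ (standard pop × age-specific rate ÷ 100 000)
= 144 200×7.8/100 000 + 116 700×9.9/100 000 + 140 300×15.3/100 000 + 162 400×25.9/100 000 + 196 300×54.1/100 000 + 130 400×127.6/100 000 + 182 100×189.6/100 000
= 11.25 + 11.55 + 21.47 + 42.06 + 106.20 + 166.39 + 345.26 = 704.18.

704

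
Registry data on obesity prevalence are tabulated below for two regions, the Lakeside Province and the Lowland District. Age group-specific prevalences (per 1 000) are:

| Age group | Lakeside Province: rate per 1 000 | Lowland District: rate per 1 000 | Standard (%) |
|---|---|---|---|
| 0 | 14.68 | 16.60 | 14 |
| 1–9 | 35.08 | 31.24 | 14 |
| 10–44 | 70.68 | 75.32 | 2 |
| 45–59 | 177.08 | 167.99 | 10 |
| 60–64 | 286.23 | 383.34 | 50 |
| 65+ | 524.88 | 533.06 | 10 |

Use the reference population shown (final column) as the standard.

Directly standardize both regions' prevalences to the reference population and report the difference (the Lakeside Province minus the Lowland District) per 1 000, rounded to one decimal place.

Standard weights: 0.14, 0.14, 0.02, 0.10, 0.50, 0.10.
The Lakeside Province: 0.1400×14.68 + 0.1400×35.08 + 0.0200×70.68 + 0.1000×177.08 + 0.5000×286.23 + 0.1000×524.88 = 221.6910 per 1 000.
The Lowland District: 0.1400×16.60 + 0.1400×31.24 + 0.0200×75.32 + 0.1000×167.99 + 0.5000×383.34 + 0.1000×533.06 = 269.9790 per 1 000.
Difference = 221.6910 − 269.9790 = -48.2880.

-48.3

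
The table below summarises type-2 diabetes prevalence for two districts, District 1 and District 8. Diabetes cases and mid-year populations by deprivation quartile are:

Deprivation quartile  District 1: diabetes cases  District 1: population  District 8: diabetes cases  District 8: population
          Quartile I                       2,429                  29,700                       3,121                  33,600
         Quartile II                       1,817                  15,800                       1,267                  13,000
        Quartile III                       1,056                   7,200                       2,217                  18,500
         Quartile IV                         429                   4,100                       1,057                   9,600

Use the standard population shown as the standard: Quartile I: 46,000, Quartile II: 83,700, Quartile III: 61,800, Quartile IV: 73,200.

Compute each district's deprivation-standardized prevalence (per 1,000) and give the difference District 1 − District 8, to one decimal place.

Deprivation-specific rates per 1,000 for District 1: 81.785, 115.000, 146.667, 104.634.
For District 8: 92.887, 97.462, 119.838, 110.104.
Standard total = 264,700; weights = 0.1738, 0.3162, 0.2335, 0.2765.
District 1: 0.1738×81.785 + 0.3162×115.000 + 0.2335×146.667 + 0.2765×104.634 = 113.7545 per 1,000.
District 8: 0.1738×92.887 + 0.3162×97.462 + 0.2335×119.838 + 0.2765×110.104 = 105.3870 per 1,000.
Difference = 113.7545 − 105.3870 = 8.3675.

8.4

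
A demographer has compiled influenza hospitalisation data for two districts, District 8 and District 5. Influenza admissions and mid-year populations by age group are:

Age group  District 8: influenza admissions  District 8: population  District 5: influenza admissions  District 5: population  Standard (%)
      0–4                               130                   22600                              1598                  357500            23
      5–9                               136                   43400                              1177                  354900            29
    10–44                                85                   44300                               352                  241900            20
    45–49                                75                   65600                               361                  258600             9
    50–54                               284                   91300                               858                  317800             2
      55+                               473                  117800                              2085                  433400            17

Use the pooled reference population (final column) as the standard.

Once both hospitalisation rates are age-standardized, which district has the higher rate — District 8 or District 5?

Age-specific rates per 100000 for District 8: 575.22, 313.36, 191.87, 114.33, 311.06, 401.53.
For District 5: 446.99, 331.64, 145.51, 139.60, 269.98, 481.08.
Standard weights: 0.23, 0.29, 0.20, 0.09, 0.02, 0.17.
District 8: 0.2300×575.22 + 0.2900×313.36 + 0.2000×191.87 + 0.0900×114.33 + 0.0200×311.06 + 0.1700×401.53 = 346.3218 per 100000.
District 5: 0.2300×446.99 + 0.2900×331.64 + 0.2000×145.51 + 0.0900×139.60 + 0.0200×269.98 + 0.1700×481.08 = 327.8347 per 100000.
The crude rates (307.27 vs 327.43) would put District 5 higher, but that reflects its age composition; once standardized to a common age structure, District 8 has the higher underlying rate.

District 8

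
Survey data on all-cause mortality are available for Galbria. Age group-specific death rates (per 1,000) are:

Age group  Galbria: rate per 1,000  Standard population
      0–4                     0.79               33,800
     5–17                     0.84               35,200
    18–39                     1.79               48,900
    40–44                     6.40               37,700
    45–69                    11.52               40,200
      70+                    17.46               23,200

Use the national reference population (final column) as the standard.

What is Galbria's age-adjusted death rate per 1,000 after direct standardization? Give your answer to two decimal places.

5.72

Standard total = 219,000; weights = 0.1543, 0.1607, 0.2233, 0.1721, 0.1836, 0.1059.
Standardized rate: 0.1543×0.79 + 0.1607×0.84 + 0.2233×1.79 + 0.1721×6.40 + 0.1836×11.52 + 0.1059×17.46 = 5.7226 per 1,000.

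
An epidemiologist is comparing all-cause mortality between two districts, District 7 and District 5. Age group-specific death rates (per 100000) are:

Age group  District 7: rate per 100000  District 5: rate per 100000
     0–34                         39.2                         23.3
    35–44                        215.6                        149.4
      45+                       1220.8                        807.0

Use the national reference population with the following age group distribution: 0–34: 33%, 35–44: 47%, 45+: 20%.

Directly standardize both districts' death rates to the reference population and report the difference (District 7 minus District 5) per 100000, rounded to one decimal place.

Standard weights: 0.33, 0.47, 0.20.
District 7: 0.3300×39.2 + 0.4700×215.6 + 0.2000×1220.8 = 358.4280 per 100000.
District 5: 0.3300×23.3 + 0.4700×149.4 + 0.2000×807.0 = 239.3070 per 100000.
Difference = 358.4280 − 239.3070 = 119.1210.

119.1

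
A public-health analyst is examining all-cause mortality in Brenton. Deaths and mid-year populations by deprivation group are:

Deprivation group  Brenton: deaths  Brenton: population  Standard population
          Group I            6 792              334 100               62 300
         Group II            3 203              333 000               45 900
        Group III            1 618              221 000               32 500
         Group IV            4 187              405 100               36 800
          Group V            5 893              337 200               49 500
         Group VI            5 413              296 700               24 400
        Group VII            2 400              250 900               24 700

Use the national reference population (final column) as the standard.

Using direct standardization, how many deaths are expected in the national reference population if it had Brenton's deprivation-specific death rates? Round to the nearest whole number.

Deprivation-specific rates per 100 000 for Brenton: 2032.92, 961.86, 732.13, 1033.57, 1747.63, 1824.40, 956.56.
Expected deaths = Σ (standard pop × deprivation-specific rate ÷ 100 000)
= 62 300×2032.92/100 000 + 45 900×961.86/100 000 + 32 500×732.13/100 000 + 36 800×1033.57/100 000 + 49 500×1747.63/100 000 + 24 400×1824.40/100 000 + 24 700×956.56/100 000
= 1266.51 + 441.49 + 237.94 + 380.35 + 865.08 + 445.15 + 236.27 = 3872.80.

3873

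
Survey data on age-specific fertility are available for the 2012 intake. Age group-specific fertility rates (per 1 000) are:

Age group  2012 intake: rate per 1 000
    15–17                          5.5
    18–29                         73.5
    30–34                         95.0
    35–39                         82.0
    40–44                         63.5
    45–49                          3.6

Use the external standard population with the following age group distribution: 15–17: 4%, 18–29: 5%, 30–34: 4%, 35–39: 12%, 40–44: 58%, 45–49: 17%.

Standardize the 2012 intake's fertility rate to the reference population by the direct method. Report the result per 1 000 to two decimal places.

Standard weights: 0.04, 0.05, 0.04, 0.12, 0.58, 0.17.
Standardized rate: 0.0400×5.5 + 0.0500×73.5 + 0.0400×95.0 + 0.1200×82.0 + 0.5800×63.5 + 0.1700×3.6 = 54.9770 per 1 000.

54.98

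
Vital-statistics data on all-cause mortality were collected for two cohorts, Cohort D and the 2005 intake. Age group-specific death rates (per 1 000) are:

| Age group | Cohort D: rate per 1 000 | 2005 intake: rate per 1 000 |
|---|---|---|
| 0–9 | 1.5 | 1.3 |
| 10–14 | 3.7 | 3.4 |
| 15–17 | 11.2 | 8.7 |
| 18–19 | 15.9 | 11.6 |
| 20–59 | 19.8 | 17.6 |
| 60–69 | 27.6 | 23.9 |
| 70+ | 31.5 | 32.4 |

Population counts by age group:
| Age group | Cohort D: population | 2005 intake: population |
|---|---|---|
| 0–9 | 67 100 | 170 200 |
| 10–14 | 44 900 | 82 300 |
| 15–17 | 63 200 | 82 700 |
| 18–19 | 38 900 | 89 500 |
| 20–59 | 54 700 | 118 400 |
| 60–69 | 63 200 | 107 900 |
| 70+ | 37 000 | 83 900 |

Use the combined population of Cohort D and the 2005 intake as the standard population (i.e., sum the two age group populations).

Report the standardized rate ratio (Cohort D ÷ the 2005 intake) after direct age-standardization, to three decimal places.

Combined standard total = 1 103 900; weights = 0.2150, 0.1152, 0.1322, 0.1163, 0.1568, 0.1550, 0.1095.
Cohort D: 0.2150×1.5 + 0.1152×3.7 + 0.1322×11.2 + 0.1163×15.9 + 0.1568×19.8 + 0.1550×27.6 + 0.1095×31.5 = 14.9111 per 1 000.
The 2005 intake: 0.2150×1.3 + 0.1152×3.4 + 0.1322×8.7 + 0.1163×11.6 + 0.1568×17.6 + 0.1550×23.9 + 0.1095×32.4 = 13.1830 per 1 000.
Ratio = 14.9111 ÷ 13.1830 = 1.13108.

1.131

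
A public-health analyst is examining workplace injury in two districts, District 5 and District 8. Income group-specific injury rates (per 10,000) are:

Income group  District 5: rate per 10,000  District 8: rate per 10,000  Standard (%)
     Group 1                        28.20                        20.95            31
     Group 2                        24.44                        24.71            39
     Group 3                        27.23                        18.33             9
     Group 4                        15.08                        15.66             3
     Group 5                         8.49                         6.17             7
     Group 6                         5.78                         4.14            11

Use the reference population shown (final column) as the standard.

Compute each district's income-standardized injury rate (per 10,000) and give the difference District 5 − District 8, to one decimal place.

3.3

Standard weights: 0.31, 0.39, 0.09, 0.03, 0.07, 0.11.
District 5: 0.3100×28.20 + 0.3900×24.44 + 0.0900×27.23 + 0.0300×15.08 + 0.0700×8.49 + 0.1100×5.78 = 22.4068 per 10,000.
District 8: 0.3100×20.95 + 0.3900×24.71 + 0.0900×18.33 + 0.0300×15.66 + 0.0700×6.17 + 0.1100×4.14 = 19.1382 per 10,000.
Difference = 22.4068 − 19.1382 = 3.2686.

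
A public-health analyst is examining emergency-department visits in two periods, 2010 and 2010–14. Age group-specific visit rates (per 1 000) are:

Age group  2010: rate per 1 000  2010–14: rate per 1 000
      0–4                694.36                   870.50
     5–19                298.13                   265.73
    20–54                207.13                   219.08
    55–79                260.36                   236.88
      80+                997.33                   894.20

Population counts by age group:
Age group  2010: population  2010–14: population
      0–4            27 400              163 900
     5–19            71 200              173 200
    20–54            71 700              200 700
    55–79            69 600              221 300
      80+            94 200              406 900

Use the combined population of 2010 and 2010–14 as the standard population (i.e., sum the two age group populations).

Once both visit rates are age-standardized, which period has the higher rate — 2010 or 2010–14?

Combined standard total = 1 500 100; weights = 0.1275, 0.1629, 0.1816, 0.1939, 0.3340.
2010: 0.1275×694.36 + 0.1629×298.13 + 0.1816×207.13 + 0.1939×260.36 + 0.3340×997.33 = 558.3741 per 1 000.
2010–14: 0.1275×870.50 + 0.1629×265.73 + 0.1816×219.08 + 0.1939×236.88 + 0.3340×894.20 = 538.7244 per 1 000.
The crude rates (500.37 vs 556.55) would put 2010–14 higher, but that reflects its age composition; once standardized to a common age structure, 2010 has the higher underlying rate.

2010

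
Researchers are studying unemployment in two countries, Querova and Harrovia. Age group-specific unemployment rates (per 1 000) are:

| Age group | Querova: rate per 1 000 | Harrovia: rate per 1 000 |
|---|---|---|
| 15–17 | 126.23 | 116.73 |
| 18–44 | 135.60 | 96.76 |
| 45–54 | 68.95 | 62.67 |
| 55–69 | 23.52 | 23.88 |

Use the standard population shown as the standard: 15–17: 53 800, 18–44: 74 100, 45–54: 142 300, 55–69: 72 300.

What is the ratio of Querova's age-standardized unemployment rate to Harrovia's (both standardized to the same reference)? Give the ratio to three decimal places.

1.177

Standard total = 342 500; weights = 0.1571, 0.2164, 0.4155, 0.2111.
Querova: 0.1571×126.23 + 0.2164×135.60 + 0.4155×68.95 + 0.2111×23.52 = 82.7773 per 1 000.
Harrovia: 0.1571×116.73 + 0.2164×96.76 + 0.4155×62.67 + 0.2111×23.88 = 70.3488 per 1 000.
Ratio = 82.7773 ÷ 70.3488 = 1.17667.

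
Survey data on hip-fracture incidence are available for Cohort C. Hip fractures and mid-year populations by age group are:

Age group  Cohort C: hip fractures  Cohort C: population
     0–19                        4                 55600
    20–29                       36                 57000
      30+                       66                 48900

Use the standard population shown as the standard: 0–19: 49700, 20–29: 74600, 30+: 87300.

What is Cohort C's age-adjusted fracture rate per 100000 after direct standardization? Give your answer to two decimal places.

79.64

Age-specific rates per 100000 for Cohort C: 7.19, 63.16, 134.97.
Standard total = 211600; weights = 0.2349, 0.3526, 0.4126.
Standardized rate: 0.2349×7.19 + 0.3526×63.16 + 0.4126×134.97 = 79.6406 per 100000.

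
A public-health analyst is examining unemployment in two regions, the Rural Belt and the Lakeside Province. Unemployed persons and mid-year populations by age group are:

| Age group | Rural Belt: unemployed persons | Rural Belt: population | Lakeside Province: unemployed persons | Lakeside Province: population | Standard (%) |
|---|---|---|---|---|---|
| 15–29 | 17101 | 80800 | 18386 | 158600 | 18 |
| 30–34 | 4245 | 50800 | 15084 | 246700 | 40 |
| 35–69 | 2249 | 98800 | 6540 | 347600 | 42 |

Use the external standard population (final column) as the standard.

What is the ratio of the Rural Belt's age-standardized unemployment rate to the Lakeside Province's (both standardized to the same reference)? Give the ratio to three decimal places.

1.523

Age-specific rates per 1000 for the Rural Belt: 211.646, 83.563, 22.763.
For the Lakeside Province: 115.927, 61.143, 18.815.
Standard weights: 0.18, 0.40, 0.42.
The Rural Belt: 0.1800×211.646 + 0.4000×83.563 + 0.4200×22.763 = 81.0820 per 1000.
The Lakeside Province: 0.1800×115.927 + 0.4000×61.143 + 0.4200×18.815 = 53.2263 per 1000.
Ratio = 81.0820 ÷ 53.2263 = 1.52335.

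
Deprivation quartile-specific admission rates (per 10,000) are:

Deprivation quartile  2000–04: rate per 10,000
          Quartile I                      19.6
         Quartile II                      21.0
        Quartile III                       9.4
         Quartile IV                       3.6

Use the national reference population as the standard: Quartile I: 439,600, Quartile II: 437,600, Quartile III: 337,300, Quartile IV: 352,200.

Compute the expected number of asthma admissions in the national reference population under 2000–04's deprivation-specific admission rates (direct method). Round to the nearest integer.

Expected asthma admissions = Σ (standard pop × deprivation-specific rate ÷ 10,000)
= 439,600×19.6/10,000 + 437,600×21.0/10,000 + 337,300×9.4/10,000 + 352,200×3.6/10,000
= 861.62 + 918.96 + 317.06 + 126.79 = 2224.43.

2224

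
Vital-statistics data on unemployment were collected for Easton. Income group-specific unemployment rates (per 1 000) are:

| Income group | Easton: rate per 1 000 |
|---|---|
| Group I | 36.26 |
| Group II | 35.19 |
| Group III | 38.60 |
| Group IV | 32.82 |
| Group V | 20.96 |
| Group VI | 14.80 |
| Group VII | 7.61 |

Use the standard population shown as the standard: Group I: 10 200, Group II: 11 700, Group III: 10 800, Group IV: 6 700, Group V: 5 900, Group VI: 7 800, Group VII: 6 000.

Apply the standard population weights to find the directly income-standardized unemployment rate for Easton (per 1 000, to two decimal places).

28.82

Standard total = 59 100; weights = 0.1726, 0.1980, 0.1827, 0.1134, 0.0998, 0.1320, 0.1015.
Standardized rate: 0.1726×36.26 + 0.1980×35.19 + 0.1827×38.60 + 0.1134×32.82 + 0.0998×20.96 + 0.1320×14.80 + 0.1015×7.61 = 28.8175 per 1 000.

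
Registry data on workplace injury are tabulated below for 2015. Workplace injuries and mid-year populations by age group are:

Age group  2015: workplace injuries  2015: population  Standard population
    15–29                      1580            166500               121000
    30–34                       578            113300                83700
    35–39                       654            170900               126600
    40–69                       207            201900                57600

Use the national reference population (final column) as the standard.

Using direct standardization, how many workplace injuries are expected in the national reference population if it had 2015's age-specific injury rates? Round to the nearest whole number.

2119

Age-specific rates per 10000 for 2015: 94.89, 51.02, 38.27, 10.25.
Expected workplace injuries = Σ (standard pop × age-specific rate ÷ 10000)
= 121000×94.89/10000 + 83700×51.02/10000 + 126600×38.27/10000 + 57600×10.25/10000
= 1148.23 + 427.00 + 484.47 + 59.05 = 2118.75.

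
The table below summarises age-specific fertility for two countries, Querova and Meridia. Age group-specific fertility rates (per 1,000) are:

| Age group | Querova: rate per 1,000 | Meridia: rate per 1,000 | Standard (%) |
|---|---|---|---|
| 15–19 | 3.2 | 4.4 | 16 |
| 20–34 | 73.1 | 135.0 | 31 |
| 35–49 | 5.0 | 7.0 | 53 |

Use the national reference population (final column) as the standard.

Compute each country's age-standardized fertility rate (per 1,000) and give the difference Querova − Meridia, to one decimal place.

-20.4

Standard weights: 0.16, 0.31, 0.53.
Querova: 0.1600×3.2 + 0.3100×73.1 + 0.5300×5.0 = 25.8230 per 1,000.
Meridia: 0.1600×4.4 + 0.3100×135.0 + 0.5300×7.0 = 46.2640 per 1,000.
Difference = 25.8230 − 46.2640 = -20.4410.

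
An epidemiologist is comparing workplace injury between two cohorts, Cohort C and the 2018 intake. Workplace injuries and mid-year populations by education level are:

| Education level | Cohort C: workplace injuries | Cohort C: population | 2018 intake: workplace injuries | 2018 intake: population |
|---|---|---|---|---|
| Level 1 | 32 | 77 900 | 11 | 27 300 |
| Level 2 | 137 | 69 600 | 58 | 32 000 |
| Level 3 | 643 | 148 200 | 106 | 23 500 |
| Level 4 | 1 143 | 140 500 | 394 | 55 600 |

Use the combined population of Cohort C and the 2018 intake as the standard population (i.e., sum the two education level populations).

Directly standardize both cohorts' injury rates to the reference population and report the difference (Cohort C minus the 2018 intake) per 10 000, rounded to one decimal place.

3.4

Education-specific rates per 10 000 for Cohort C: 4.11, 19.68, 43.39, 81.35.
For the 2018 intake: 4.03, 18.12, 45.11, 70.86.
Combined standard total = 574 600; weights = 0.1831, 0.1768, 0.2988, 0.3413.
Cohort C: 0.1831×4.11 + 0.1768×19.68 + 0.2988×43.39 + 0.3413×81.35 = 44.9614 per 10 000.
The 2018 intake: 0.1831×4.03 + 0.1768×18.12 + 0.2988×45.11 + 0.3413×70.86 = 41.6054 per 10 000.
Difference = 44.9614 − 41.6054 = 3.3560.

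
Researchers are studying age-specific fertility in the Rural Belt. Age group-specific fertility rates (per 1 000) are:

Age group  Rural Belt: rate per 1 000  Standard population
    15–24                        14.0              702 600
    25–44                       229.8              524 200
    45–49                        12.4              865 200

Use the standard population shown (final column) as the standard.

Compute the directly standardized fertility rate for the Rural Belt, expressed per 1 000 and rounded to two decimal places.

67.41

Standard total = 2 092 000; weights = 0.3359, 0.2506, 0.4136.
Standardized rate: 0.3359×14.0 + 0.2506×229.8 + 0.4136×12.4 = 67.4121 per 1 000.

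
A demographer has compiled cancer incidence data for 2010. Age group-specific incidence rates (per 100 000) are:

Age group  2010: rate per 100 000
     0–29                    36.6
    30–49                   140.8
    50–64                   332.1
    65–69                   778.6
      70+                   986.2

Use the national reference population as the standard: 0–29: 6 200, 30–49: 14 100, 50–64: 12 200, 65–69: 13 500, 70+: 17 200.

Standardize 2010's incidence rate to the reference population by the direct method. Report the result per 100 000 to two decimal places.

533.82

Standard total = 63 200; weights = 0.0981, 0.2231, 0.1930, 0.2136, 0.2722.
Standardized rate: 0.0981×36.6 + 0.2231×140.8 + 0.1930×332.1 + 0.2136×778.6 + 0.2722×986.2 = 533.8222 per 100 000.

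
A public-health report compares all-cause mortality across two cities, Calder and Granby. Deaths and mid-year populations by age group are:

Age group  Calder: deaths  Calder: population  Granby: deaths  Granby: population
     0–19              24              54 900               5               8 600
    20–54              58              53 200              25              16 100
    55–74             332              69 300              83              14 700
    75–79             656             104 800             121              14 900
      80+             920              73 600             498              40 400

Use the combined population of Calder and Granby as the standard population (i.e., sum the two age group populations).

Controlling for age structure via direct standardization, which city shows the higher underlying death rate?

Age-specific rates per 100 000 for Calder: 43.72, 109.02, 479.08, 625.95, 1250.00.
For Granby: 58.14, 155.28, 564.63, 812.08, 1232.67.
Combined standard total = 450 500; weights = 0.1410, 0.1538, 0.1865, 0.2657, 0.2531.
Calder: 0.1410×43.72 + 0.1538×109.02 + 0.1865×479.08 + 0.2657×625.95 + 0.2531×1250.00 = 594.8954 per 100 000.
Granby: 0.1410×58.14 + 0.1538×155.28 + 0.1865×564.63 + 0.2657×812.08 + 0.2531×1232.67 = 665.0657 per 100 000.

Granby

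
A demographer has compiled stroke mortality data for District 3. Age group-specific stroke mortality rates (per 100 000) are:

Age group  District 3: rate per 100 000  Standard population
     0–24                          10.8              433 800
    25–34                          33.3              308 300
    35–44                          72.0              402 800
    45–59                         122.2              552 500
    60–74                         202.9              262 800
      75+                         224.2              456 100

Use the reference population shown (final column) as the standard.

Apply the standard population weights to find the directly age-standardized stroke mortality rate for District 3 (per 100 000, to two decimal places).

110.52

Standard total = 2 416 300; weights = 0.1795, 0.1276, 0.1667, 0.2287, 0.1088, 0.1888.
Standardized rate: 0.1795×10.8 + 0.1276×33.3 + 0.1667×72.0 + 0.2287×122.2 + 0.1088×202.9 + 0.1888×224.2 = 110.5195 per 100 000.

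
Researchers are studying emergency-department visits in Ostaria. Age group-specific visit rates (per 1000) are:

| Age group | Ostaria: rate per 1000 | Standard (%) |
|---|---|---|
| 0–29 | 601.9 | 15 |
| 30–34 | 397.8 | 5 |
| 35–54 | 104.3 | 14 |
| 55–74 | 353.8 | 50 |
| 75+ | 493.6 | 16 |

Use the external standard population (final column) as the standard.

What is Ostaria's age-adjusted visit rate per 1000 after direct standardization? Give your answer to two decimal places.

380.65

Standard weights: 0.15, 0.05, 0.14, 0.50, 0.16.
Standardized rate: 0.1500×601.9 + 0.0500×397.8 + 0.1400×104.3 + 0.5000×353.8 + 0.1600×493.6 = 380.6530 per 1000.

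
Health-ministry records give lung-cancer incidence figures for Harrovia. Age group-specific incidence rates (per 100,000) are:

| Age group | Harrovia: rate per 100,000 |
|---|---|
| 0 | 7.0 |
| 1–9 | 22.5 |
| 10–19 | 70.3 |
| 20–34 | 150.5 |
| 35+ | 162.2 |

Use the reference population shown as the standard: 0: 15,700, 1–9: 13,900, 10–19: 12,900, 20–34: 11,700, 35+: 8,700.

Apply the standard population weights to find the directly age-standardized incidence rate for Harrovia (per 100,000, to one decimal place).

Standard total = 62,900; weights = 0.2496, 0.2210, 0.2051, 0.1860, 0.1383.
Standardized rate: 0.2496×7.0 + 0.2210×22.5 + 0.2051×70.3 + 0.1860×150.5 + 0.1383×162.2 = 71.5661 per 100,000.

71.6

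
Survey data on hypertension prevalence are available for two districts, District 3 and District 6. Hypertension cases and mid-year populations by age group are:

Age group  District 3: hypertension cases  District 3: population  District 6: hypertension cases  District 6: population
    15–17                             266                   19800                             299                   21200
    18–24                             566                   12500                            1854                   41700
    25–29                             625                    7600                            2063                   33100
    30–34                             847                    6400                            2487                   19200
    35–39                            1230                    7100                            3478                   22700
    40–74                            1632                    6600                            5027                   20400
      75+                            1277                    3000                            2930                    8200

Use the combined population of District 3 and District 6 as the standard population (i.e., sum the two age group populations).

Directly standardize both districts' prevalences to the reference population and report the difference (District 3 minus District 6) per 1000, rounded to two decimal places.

9.95

Age-specific rates per 1000 for District 3: 13.434, 45.280, 82.237, 132.344, 173.239, 247.273, 425.667.
For District 6: 14.104, 44.460, 62.326, 129.531, 153.216, 246.422, 357.317.
Combined standard total = 229500; weights = 0.1786, 0.2362, 0.1773, 0.1115, 0.1298, 0.1176, 0.0488.
District 3: 0.1786×13.434 + 0.2362×45.280 + 0.1773×82.237 + 0.1115×132.344 + 0.1298×173.239 + 0.1176×247.273 + 0.0488×425.667 = 114.7991 per 1000.
District 6: 0.1786×14.104 + 0.2362×44.460 + 0.1773×62.326 + 0.1115×129.531 + 0.1298×153.216 + 0.1176×246.422 + 0.0488×357.317 = 104.8447 per 1000.
Difference = 114.7991 − 104.8447 = 9.9544.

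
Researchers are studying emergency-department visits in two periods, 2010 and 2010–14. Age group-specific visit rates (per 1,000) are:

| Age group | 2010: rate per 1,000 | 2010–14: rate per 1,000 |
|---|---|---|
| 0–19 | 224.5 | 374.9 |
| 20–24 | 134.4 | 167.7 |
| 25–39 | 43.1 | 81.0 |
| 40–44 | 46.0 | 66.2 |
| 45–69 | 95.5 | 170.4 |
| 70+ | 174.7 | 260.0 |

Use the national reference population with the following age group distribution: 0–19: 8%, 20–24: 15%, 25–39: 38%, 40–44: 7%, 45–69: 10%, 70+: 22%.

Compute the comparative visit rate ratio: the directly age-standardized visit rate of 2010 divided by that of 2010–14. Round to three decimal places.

0.641

Standard weights: 0.08, 0.15, 0.38, 0.07, 0.10, 0.22.
2010: 0.0800×224.5 + 0.1500×134.4 + 0.3800×43.1 + 0.0700×46.0 + 0.1000×95.5 + 0.2200×174.7 = 105.7020 per 1,000.
2010–14: 0.0800×374.9 + 0.1500×167.7 + 0.3800×81.0 + 0.0700×66.2 + 0.1000×170.4 + 0.2200×260.0 = 164.8010 per 1,000.
Ratio = 105.7020 ÷ 164.8010 = 0.64139.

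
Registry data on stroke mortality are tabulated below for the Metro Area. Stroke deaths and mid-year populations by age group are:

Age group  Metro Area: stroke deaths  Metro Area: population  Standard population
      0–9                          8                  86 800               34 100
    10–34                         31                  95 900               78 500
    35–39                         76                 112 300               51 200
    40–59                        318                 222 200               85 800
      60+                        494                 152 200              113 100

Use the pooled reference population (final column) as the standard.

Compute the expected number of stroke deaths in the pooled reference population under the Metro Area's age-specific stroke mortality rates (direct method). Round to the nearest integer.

553

Age-specific rates per 100 000 for the Metro Area: 9.22, 32.33, 67.68, 143.11, 324.57.
Expected stroke deaths = Σ (standard pop × age-specific rate ÷ 100 000)
= 34 100×9.22/100 000 + 78 500×32.33/100 000 + 51 200×67.68/100 000 + 85 800×143.11/100 000 + 113 100×324.57/100 000
= 3.14 + 25.38 + 34.65 + 122.79 + 367.09 = 553.05.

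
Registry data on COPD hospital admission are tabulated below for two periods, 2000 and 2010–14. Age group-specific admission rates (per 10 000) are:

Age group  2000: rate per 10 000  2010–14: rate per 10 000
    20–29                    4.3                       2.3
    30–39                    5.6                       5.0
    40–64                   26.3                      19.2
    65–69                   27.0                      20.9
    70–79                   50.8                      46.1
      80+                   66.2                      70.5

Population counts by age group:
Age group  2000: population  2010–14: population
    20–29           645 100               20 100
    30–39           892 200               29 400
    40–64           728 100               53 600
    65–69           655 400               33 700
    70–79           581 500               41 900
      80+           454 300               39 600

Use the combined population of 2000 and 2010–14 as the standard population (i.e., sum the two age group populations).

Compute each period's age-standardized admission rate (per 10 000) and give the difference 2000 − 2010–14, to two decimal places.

2.98

Combined standard total = 4 174 900; weights = 0.1593, 0.2207, 0.1872, 0.1651, 0.1493, 0.1183.
2000: 0.1593×4.3 + 0.2207×5.6 + 0.1872×26.3 + 0.1651×27.0 + 0.1493×50.8 + 0.1183×66.2 = 26.7194 per 10 000.
2010–14: 0.1593×2.3 + 0.2207×5.0 + 0.1872×19.2 + 0.1651×20.9 + 0.1493×46.1 + 0.1183×70.5 = 23.7389 per 10 000.
Difference = 26.7194 − 23.7389 = 2.9805.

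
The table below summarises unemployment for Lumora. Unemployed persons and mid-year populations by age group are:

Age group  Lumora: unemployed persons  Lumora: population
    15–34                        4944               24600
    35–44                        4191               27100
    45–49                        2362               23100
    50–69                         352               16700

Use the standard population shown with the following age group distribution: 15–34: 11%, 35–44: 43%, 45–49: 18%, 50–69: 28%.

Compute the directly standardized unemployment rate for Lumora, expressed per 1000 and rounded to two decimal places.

Age-specific rates per 1000 for Lumora: 200.976, 154.649, 102.251, 21.078.
Standard weights: 0.11, 0.43, 0.18, 0.28.
Standardized rate: 0.1100×200.976 + 0.4300×154.649 + 0.1800×102.251 + 0.2800×21.078 = 112.9136 per 1000.

112.91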